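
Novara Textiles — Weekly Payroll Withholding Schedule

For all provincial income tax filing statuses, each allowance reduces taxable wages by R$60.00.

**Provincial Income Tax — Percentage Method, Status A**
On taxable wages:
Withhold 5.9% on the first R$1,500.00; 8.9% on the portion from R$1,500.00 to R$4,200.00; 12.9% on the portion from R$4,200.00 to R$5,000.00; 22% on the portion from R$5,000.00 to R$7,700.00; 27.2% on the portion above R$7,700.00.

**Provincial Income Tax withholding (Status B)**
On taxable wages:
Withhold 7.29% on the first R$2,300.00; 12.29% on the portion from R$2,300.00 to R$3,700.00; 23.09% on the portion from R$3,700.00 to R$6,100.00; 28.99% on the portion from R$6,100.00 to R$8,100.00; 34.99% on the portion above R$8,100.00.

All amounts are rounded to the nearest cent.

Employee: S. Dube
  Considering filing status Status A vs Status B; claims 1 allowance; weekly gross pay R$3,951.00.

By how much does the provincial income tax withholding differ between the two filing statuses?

Provincial Income Tax (Status A): taxable = R$3,951.00 − 1×R$60.00 = R$3,891.00
  R$88.50 + 8.9% × (R$3,891.00 − R$1,500.00) = R$88.50 + 8.9% × R$2,391.00 = R$301.30
Provincial Income Tax (Status B): taxable = R$3,951.00 − 1×R$60.00 = R$3,891.00
  R$339.73 + 23.09% × (R$3,891.00 − R$3,700.00) = R$339.73 + 23.09% × R$191.00 = R$383.83
Difference: |R$301.30 − R$383.83| = R$82.53 (higher under Status B)

R$82.53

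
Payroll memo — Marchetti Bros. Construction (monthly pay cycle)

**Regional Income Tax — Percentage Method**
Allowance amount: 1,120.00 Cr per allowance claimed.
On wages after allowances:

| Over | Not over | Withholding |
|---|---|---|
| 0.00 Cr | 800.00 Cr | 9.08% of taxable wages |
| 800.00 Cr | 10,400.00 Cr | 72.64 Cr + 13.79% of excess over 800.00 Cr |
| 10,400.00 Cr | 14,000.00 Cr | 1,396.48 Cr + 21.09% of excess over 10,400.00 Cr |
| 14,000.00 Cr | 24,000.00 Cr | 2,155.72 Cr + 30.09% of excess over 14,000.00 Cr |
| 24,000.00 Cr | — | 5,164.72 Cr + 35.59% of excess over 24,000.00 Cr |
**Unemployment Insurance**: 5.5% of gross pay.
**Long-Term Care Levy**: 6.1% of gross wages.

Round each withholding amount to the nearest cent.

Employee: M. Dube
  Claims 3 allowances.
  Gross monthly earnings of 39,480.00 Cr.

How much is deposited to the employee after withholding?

25,422.09 Cr

Regional Income Tax: taxable = 39,480.00 Cr − 3×1,120.00 Cr = 36,120.00 Cr
  5,164.72 Cr + 35.59% × (36,120.00 Cr − 24,000.00 Cr) = 5,164.72 Cr + 35.59% × 12,120.00 Cr = 9,478.23 Cr
Unemployment Insurance: 5.5% × 39,480.00 Cr = 2,171.40 Cr
Long-Term Care Levy: 6.1% × 39,480.00 Cr = 2,408.28 Cr
Total withheld: 9,478.23 Cr + 2,171.40 Cr + 2,408.28 Cr = 14,057.91 Cr
Net pay: 39,480.00 Cr − 14,057.91 Cr = 25,422.09 Cr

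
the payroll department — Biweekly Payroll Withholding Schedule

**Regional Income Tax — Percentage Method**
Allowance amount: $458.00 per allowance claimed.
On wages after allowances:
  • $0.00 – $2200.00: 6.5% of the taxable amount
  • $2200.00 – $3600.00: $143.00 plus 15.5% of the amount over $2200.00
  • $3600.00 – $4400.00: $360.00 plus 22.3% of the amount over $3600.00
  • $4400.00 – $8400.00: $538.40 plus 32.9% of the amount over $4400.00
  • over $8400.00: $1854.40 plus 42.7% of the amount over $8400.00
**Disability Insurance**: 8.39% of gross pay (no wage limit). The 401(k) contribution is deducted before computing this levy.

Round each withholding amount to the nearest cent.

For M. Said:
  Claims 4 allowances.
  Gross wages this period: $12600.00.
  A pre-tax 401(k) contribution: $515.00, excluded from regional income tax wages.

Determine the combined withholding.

$3659.56

Regional Income Tax: taxable = $12600.00 − $515.00 − 4×$458.00 = $10253.00
  $1854.40 + 42.7% × ($10253.00 − $8400.00) = $1854.40 + 42.7% × $1853.00 = $2645.63
Disability Insurance: 8.39% × $12085.00 = $1013.93
Total: $2645.63 + $1013.93 = $3659.56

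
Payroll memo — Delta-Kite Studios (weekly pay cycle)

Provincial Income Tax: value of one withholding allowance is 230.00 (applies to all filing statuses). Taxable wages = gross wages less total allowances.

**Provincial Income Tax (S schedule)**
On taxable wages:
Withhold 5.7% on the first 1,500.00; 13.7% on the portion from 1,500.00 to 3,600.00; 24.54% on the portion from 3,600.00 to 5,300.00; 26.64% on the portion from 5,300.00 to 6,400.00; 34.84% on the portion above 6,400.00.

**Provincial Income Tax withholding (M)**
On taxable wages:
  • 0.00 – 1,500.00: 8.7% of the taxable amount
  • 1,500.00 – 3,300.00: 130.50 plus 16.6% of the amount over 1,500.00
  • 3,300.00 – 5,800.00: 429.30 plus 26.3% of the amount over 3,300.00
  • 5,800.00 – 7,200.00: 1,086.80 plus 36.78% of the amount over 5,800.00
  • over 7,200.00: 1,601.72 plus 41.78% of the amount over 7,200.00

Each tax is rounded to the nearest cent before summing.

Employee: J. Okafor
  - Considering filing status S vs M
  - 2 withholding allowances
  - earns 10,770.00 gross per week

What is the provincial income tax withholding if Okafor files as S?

2,445.66

Provincial Income Tax (S): taxable = 10,770.00 − 2×230.00 = 10,310.00
  1,083.42 + 34.84% × (10,310.00 − 6,400.00) = 1,083.42 + 34.84% × 3,910.00 = 2,445.66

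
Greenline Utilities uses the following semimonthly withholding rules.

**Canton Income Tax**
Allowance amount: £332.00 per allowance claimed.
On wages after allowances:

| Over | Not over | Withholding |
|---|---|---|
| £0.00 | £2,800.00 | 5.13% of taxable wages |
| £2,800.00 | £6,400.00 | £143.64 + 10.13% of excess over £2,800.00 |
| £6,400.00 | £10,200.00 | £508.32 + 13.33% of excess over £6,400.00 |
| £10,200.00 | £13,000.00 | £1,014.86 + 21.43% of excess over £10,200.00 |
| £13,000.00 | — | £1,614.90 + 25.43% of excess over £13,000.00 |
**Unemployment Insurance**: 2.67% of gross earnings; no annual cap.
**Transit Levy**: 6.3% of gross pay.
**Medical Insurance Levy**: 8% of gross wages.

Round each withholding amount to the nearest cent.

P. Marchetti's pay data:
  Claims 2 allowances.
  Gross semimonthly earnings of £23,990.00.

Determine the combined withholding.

Canton Income Tax: taxable = £23,990.00 − 2×£332.00 = £23,326.00
  £1,614.90 + 25.43% × (£23,326.00 − £13,000.00) = £1,614.90 + 25.43% × £10,326.00 = £4,240.80
Unemployment Insurance: 2.67% × £23,990.00 = £640.53
Transit Levy: 6.3% × £23,990.00 = £1,511.37
Medical Insurance Levy: 8% × £23,990.00 = £1,919.20
Total: £4,240.80 + £640.53 + £1,511.37 + £1,919.20 = £8,311.90

£8,311.90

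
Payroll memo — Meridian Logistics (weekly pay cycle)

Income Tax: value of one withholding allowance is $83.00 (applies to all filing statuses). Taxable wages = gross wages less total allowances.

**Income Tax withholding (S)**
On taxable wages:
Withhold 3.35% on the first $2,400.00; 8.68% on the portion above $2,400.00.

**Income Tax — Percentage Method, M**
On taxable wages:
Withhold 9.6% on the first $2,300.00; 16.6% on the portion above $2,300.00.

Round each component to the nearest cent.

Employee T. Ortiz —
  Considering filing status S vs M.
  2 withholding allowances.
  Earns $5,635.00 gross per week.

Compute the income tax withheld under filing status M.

Income Tax (M): taxable = $5,635.00 − 2×$83.00 = $5,469.00
  $220.80 + 16.6% × ($5,469.00 − $2,300.00) = $220.80 + 16.6% × $3,169.00 = $746.85

$746.85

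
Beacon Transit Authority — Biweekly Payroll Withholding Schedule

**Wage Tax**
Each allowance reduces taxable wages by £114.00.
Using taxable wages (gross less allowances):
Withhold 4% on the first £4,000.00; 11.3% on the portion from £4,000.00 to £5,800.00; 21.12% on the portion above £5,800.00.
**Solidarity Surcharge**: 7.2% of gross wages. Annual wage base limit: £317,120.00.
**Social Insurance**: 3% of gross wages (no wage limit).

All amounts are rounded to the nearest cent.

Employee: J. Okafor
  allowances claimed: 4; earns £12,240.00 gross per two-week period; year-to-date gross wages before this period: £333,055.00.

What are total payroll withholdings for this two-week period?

£1,994.42

Wage Tax: taxable = £12,240.00 − 4×£114.00 = £11,784.00
  £363.40 + 21.12% × (£11,784.00 − £5,800.00) = £363.40 + 21.12% × £5,984.00 = £1,627.22
Solidarity Surcharge: YTD £333,055.00 ≥ cap £317,120.00 → £0.00
Social Insurance: 3% × £12,240.00 = £367.20
Total: £1,627.22 + £0.00 + £367.20 = £1,994.42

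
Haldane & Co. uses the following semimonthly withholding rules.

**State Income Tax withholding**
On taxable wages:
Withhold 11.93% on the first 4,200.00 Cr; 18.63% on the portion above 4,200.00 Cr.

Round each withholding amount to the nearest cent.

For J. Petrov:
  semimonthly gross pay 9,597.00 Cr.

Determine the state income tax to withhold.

State Income Tax: taxable = 9,597.00 Cr
  501.06 Cr + 18.63% × (9,597.00 Cr − 4,200.00 Cr) = 501.06 Cr + 18.63% × 5,397.00 Cr = 1,506.52 Cr

1,506.52 Cr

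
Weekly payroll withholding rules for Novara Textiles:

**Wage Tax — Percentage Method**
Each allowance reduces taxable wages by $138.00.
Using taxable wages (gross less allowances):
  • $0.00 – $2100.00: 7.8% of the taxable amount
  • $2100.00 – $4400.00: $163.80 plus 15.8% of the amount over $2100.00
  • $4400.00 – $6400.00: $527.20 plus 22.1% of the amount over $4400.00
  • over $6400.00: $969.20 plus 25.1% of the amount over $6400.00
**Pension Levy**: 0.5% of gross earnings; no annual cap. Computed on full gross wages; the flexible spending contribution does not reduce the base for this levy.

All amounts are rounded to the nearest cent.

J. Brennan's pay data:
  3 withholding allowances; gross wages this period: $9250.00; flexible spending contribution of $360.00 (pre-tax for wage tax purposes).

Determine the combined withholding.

Wage Tax: taxable = $9250.00 − $360.00 − 3×$138.00 = $8476.00
  $969.20 + 25.1% × ($8476.00 − $6400.00) = $969.20 + 25.1% × $2076.00 = $1490.28
Pension Levy: 0.5% × $9250.00 = $46.25
Total: $1490.28 + $46.25 = $1536.53

$1536.53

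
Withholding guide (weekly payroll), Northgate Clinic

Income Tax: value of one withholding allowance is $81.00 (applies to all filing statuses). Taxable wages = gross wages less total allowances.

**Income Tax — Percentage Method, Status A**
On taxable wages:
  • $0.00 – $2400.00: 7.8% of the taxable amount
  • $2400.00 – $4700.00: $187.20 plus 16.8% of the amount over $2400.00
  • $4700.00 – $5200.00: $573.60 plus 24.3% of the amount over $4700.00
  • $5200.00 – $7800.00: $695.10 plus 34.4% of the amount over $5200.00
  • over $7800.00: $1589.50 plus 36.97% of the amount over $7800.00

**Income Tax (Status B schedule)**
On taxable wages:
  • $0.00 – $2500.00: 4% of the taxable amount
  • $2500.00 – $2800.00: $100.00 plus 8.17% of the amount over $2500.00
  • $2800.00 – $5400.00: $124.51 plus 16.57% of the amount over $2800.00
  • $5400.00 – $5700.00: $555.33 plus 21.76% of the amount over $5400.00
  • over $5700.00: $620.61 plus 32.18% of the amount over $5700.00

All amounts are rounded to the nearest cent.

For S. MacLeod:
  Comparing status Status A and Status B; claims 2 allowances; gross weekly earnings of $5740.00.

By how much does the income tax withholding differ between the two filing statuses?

$231.07

Income Tax (Status A): taxable = $5740.00 − 2×$81.00 = $5578.00
  $695.10 + 34.4% × ($5578.00 − $5200.00) = $695.10 + 34.4% × $378.00 = $825.13
Income Tax (Status B): taxable = $5740.00 − 2×$81.00 = $5578.00
  $555.33 + 21.76% × ($5578.00 − $5400.00) = $555.33 + 21.76% × $178.00 = $594.06
Difference: |$825.13 − $594.06| = $231.07 (higher under Status A)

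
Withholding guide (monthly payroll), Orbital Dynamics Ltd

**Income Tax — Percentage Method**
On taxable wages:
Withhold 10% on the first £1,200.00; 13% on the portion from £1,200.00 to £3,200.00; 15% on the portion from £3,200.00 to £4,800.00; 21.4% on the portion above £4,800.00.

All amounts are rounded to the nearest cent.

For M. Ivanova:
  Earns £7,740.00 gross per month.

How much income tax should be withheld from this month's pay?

Income Tax: taxable = £7,740.00
  £620.00 + 21.4% × (£7,740.00 − £4,800.00) = £620.00 + 21.4% × £2,940.00 = £1,249.16

£1,249.16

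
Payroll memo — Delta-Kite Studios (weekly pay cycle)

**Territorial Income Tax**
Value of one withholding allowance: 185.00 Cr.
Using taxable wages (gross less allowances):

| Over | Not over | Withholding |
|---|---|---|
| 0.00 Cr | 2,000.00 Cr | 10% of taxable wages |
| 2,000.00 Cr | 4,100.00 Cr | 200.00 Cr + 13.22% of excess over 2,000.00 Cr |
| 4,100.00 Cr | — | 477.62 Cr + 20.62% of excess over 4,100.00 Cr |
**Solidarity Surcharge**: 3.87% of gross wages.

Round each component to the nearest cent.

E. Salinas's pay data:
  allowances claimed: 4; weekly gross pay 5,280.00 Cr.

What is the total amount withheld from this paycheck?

Territorial Income Tax: taxable = 5,280.00 Cr − 4×185.00 Cr = 4,540.00 Cr
  477.62 Cr + 20.62% × (4,540.00 Cr − 4,100.00 Cr) = 477.62 Cr + 20.62% × 440.00 Cr = 568.35 Cr
Solidarity Surcharge: 3.87% × 5,280.00 Cr = 204.34 Cr
Total: 568.35 Cr + 204.34 Cr = 772.69 Cr

772.69 Cr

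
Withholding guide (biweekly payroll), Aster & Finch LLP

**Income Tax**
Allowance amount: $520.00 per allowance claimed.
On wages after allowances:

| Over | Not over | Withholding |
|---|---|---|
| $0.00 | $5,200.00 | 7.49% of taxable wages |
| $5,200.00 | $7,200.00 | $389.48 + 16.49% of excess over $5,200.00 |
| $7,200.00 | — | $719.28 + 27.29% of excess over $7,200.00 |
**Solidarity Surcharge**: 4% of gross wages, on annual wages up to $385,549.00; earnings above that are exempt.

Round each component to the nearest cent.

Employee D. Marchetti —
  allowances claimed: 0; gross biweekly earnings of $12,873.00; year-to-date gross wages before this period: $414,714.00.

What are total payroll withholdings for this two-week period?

$2,267.44

Income Tax: taxable = $12,873.00
  $719.28 + 27.29% × ($12,873.00 − $7,200.00) = $719.28 + 27.29% × $5,673.00 = $2,267.44
Solidarity Surcharge: YTD $414,714.00 ≥ cap $385,549.00 → $0.00
Total: $2,267.44 + $0.00 = $2,267.44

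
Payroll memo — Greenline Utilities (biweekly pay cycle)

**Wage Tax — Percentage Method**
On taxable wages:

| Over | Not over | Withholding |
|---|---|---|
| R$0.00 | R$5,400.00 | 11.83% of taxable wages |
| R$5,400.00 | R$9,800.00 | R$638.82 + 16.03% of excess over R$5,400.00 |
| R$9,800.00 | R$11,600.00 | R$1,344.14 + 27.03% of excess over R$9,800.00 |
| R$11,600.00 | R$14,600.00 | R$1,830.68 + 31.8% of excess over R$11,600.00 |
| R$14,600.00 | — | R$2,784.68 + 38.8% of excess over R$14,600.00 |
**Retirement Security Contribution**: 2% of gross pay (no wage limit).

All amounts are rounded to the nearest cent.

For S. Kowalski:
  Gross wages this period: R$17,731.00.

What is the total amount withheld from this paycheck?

R$4,354.13

Wage Tax: taxable = R$17,731.00
  R$2,784.68 + 38.8% × (R$17,731.00 − R$14,600.00) = R$2,784.68 + 38.8% × R$3,131.00 = R$3,999.51
Retirement Security Contribution: 2% × R$17,731.00 = R$354.62
Total: R$3,999.51 + R$354.62 = R$4,354.13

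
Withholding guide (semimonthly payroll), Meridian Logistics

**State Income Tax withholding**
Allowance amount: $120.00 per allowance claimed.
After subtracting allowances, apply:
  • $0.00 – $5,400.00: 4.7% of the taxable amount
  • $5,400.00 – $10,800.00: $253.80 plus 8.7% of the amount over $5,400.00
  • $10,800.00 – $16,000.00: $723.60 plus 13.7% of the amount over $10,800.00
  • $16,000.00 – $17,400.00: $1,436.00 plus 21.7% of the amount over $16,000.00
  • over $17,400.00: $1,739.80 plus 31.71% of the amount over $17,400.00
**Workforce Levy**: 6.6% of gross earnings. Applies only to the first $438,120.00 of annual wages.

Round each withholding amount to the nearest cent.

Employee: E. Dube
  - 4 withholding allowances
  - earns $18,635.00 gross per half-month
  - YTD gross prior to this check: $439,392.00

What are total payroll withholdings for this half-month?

State Income Tax: taxable = $18,635.00 − 4×$120.00 = $18,155.00
  $1,739.80 + 31.71% × ($18,155.00 − $17,400.00) = $1,739.80 + 31.71% × $755.00 = $1,979.21
Workforce Levy: YTD $439,392.00 ≥ cap $438,120.00 → $0.00
Total: $1,979.21 + $0.00 = $1,979.21

$1,979.21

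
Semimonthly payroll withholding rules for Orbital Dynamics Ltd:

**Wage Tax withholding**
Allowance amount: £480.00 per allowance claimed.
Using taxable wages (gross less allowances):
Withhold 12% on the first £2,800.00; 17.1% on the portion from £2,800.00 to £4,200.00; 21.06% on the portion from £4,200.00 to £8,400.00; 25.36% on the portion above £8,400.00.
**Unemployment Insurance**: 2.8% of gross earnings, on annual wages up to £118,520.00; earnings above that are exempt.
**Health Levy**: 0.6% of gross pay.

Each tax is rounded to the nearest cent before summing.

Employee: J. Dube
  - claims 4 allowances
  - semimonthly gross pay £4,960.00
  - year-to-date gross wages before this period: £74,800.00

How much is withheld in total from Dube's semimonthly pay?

Wage Tax: taxable = £4,960.00 − 4×£480.00 = £3,040.00
  £336.00 + 17.1% × (£3,040.00 − £2,800.00) = £336.00 + 17.1% × £240.00 = £377.04
Unemployment Insurance: 2.8% × £4,960.00 = £138.88
Health Levy: 0.6% × £4,960.00 = £29.76
Total: £377.04 + £138.88 + £29.76 = £545.68

£545.68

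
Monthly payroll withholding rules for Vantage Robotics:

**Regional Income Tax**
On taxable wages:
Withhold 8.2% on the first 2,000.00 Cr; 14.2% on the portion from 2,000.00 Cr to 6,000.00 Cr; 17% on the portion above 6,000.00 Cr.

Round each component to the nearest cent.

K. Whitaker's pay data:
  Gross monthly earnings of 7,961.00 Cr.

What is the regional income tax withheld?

Regional Income Tax: taxable = 7,961.00 Cr
  732.00 Cr + 17% × (7,961.00 Cr − 6,000.00 Cr) = 732.00 Cr + 17% × 1,961.00 Cr = 1,065.37 Cr

1,065.37 Cr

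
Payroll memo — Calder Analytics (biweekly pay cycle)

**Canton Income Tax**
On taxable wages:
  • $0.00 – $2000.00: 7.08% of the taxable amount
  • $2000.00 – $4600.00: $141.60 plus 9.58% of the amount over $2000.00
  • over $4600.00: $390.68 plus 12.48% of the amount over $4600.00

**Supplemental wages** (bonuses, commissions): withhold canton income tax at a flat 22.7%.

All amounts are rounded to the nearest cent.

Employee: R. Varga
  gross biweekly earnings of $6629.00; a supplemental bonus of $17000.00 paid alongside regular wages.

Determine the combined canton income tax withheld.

Canton Income Tax: taxable = $6629.00
  $390.68 + 12.48% × ($6629.00 − $4600.00) = $390.68 + 12.48% × $2029.00 = $643.90
Supplemental (22.7% flat on bonus): 22.7% × $17000.00 = $3859.00
Total canton income tax: $643.90 + $3859.00 = $4502.90

$4502.90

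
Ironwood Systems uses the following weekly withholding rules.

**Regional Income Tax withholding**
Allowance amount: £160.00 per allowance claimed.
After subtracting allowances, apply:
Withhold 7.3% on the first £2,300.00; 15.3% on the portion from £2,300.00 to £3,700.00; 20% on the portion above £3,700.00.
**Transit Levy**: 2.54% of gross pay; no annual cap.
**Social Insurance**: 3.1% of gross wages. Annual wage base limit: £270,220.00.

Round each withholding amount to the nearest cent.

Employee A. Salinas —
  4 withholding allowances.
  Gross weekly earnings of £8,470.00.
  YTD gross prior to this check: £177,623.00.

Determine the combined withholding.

£1,685.81

Regional Income Tax: taxable = £8,470.00 − 4×£160.00 = £7,830.00
  £382.10 + 20% × (£7,830.00 − £3,700.00) = £382.10 + 20% × £4,130.00 = £1,208.10
Transit Levy: 2.54% × £8,470.00 = £215.14
Social Insurance: 3.1% × £8,470.00 = £262.57
Total: £1,208.10 + £215.14 + £262.57 = £1,685.81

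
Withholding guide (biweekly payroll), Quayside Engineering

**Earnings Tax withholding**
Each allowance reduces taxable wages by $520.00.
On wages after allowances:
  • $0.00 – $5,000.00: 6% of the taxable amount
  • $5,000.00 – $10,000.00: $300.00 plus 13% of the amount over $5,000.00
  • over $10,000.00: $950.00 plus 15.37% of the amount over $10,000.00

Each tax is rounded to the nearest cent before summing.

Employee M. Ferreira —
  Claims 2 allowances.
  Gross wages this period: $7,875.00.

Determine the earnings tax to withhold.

$538.55

Earnings Tax: taxable = $7,875.00 − 2×$520.00 = $6,835.00
  $300.00 + 13% × ($6,835.00 − $5,000.00) = $300.00 + 13% × $1,835.00 = $538.55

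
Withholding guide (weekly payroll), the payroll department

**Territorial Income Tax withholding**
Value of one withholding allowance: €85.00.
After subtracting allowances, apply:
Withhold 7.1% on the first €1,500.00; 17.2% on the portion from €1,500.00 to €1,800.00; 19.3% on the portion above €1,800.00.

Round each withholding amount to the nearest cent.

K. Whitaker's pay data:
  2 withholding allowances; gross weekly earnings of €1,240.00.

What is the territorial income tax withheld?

€75.97

Territorial Income Tax: taxable = €1,240.00 − 2×€85.00 = €1,070.00
  7.1% × €1,070.00 = €75.97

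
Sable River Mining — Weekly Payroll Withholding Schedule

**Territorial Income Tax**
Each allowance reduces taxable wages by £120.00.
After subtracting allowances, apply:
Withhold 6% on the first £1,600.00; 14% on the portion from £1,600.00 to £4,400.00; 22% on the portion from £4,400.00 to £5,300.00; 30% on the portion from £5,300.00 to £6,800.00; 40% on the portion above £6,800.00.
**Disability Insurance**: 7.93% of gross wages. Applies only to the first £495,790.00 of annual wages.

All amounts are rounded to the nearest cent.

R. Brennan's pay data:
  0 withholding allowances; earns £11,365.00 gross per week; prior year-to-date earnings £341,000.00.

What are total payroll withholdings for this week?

Territorial Income Tax: taxable = £11,365.00
  £1,136.00 + 40% × (£11,365.00 − £6,800.00) = £1,136.00 + 40% × £4,565.00 = £2,962.00
Disability Insurance: 7.93% × £11,365.00 = £901.24
Total: £2,962.00 + £901.24 = £3,863.24

£3,863.24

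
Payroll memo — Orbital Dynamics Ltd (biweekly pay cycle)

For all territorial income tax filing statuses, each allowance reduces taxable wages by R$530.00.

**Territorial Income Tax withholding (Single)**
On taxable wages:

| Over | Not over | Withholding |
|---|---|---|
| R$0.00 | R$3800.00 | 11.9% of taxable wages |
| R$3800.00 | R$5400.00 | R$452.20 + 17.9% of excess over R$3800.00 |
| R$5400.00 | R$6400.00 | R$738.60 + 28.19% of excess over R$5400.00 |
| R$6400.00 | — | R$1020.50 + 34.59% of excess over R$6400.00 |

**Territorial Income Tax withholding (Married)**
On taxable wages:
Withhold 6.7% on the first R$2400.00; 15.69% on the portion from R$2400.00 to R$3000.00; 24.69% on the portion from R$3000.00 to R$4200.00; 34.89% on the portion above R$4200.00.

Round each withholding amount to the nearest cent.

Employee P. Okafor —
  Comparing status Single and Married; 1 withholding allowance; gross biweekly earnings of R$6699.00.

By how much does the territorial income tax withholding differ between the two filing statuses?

R$282.82

Territorial Income Tax (Single): taxable = R$6699.00 − 1×R$530.00 = R$6169.00
  R$738.60 + 28.19% × (R$6169.00 − R$5400.00) = R$738.60 + 28.19% × R$769.00 = R$955.38
Territorial Income Tax (Married): taxable = R$6699.00 − 1×R$530.00 = R$6169.00
  R$551.22 + 34.89% × (R$6169.00 − R$4200.00) = R$551.22 + 34.89% × R$1969.00 = R$1238.20
Difference: |R$955.38 − R$1238.20| = R$282.82 (higher under Married)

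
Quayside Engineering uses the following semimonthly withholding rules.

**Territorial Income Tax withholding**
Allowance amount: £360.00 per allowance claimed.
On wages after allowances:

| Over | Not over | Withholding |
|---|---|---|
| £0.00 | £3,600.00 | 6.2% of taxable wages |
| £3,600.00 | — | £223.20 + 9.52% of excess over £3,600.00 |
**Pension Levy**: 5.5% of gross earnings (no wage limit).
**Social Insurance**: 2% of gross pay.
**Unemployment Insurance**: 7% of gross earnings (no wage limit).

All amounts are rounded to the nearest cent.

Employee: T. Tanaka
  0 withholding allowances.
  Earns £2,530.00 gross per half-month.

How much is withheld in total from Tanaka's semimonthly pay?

£523.71

Territorial Income Tax: taxable = £2,530.00
  6.2% × £2,530.00 = £156.86
Pension Levy: 5.5% × £2,530.00 = £139.15
Social Insurance: 2% × £2,530.00 = £50.60
Unemployment Insurance: 7% × £2,530.00 = £177.10
Total: £156.86 + £139.15 + £50.60 + £177.10 = £523.71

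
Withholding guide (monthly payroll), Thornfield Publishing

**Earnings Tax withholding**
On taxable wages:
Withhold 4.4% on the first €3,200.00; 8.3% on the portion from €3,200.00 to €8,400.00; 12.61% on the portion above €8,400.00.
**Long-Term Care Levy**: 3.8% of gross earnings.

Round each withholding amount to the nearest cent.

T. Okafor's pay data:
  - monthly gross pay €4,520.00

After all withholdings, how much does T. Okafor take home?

Earnings Tax: taxable = €4,520.00
  €140.80 + 8.3% × (€4,520.00 − €3,200.00) = €140.80 + 8.3% × €1,320.00 = €250.36
Long-Term Care Levy: 3.8% × €4,520.00 = €171.76
Total withheld: €250.36 + €171.76 = €422.12
Net pay: €4,520.00 − €422.12 = €4,097.88

€4,097.88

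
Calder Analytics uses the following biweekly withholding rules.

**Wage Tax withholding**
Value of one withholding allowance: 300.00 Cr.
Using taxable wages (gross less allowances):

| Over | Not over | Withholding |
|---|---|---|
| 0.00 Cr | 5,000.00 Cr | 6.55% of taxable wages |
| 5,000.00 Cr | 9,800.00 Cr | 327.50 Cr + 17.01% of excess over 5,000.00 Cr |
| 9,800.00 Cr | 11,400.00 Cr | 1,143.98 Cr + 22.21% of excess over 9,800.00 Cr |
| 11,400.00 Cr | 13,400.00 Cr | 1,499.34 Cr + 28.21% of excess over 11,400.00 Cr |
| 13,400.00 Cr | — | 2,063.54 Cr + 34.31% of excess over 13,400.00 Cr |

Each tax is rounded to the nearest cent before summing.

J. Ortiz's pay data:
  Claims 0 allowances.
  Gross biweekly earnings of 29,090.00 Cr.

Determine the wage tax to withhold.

7,446.78 Cr

Wage Tax: taxable = 29,090.00 Cr
  2,063.54 Cr + 34.31% × (29,090.00 Cr − 13,400.00 Cr) = 2,063.54 Cr + 34.31% × 15,690.00 Cr = 7,446.78 Cr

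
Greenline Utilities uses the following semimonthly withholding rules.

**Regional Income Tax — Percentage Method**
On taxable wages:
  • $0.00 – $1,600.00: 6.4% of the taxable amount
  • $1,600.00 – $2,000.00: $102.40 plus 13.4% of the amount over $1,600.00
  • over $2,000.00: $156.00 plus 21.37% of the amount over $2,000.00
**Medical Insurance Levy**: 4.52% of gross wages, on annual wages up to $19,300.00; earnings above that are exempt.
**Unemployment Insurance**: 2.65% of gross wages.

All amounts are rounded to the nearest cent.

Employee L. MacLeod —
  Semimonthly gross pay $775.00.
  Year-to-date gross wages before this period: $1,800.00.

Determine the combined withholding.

$105.17

Regional Income Tax: taxable = $775.00
  6.4% × $775.00 = $49.60
Medical Insurance Levy: 4.52% × $775.00 = $35.03
Unemployment Insurance: 2.65% × $775.00 = $20.54
Total: $49.60 + $35.03 + $20.54 = $105.17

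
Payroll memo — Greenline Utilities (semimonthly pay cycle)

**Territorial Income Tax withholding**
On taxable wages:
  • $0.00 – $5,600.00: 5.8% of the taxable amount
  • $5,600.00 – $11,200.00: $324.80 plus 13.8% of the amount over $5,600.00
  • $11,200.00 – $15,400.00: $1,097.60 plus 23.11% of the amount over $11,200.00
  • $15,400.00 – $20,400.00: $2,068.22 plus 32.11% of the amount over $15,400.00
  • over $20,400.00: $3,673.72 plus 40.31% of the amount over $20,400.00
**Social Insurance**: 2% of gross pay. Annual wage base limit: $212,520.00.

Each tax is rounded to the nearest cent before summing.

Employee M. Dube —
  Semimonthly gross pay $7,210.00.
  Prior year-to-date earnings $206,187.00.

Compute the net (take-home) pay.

Territorial Income Tax: taxable = $7,210.00
  $324.80 + 13.8% × ($7,210.00 − $5,600.00) = $324.80 + 13.8% × $1,610.00 = $546.98
Social Insurance: cap $212,520.00 − YTD $206,187.00 = $6,333.00 subject; 2% × $6,333.00 = $126.66
Total withheld: $546.98 + $126.66 = $673.64
Net pay: $7,210.00 − $673.64 = $6,536.36

$6,536.36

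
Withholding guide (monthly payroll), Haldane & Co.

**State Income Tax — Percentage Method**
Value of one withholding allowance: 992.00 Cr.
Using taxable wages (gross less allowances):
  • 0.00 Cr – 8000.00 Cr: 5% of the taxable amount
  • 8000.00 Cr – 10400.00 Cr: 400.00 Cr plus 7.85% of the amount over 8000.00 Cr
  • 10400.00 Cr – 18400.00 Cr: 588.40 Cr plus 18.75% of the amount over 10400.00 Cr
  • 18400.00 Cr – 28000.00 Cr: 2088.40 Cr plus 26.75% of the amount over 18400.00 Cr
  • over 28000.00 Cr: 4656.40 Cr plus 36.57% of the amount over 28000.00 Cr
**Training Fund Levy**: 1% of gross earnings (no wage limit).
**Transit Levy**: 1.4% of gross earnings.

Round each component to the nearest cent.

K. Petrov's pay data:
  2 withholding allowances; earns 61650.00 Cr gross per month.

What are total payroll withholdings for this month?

17716.26 Cr

State Income Tax: taxable = 61650.00 Cr − 2×992.00 Cr = 59666.00 Cr
  4656.40 Cr + 36.57% × (59666.00 Cr − 28000.00 Cr) = 4656.40 Cr + 36.57% × 31666.00 Cr = 16236.66 Cr
Training Fund Levy: 1% × 61650.00 Cr = 616.50 Cr
Transit Levy: 1.4% × 61650.00 Cr = 863.10 Cr
Total: 16236.66 Cr + 616.50 Cr + 863.10 Cr = 17716.26 Cr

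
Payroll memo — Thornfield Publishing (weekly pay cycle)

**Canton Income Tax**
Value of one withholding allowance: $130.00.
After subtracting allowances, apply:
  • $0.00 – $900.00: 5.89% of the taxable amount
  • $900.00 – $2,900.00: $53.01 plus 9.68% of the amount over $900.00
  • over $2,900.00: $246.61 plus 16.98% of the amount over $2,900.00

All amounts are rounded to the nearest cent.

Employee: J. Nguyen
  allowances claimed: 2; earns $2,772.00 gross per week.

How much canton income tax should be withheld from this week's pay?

$209.05

Canton Income Tax: taxable = $2,772.00 − 2×$130.00 = $2,512.00
  $53.01 + 9.68% × ($2,512.00 − $900.00) = $53.01 + 9.68% × $1,612.00 = $209.05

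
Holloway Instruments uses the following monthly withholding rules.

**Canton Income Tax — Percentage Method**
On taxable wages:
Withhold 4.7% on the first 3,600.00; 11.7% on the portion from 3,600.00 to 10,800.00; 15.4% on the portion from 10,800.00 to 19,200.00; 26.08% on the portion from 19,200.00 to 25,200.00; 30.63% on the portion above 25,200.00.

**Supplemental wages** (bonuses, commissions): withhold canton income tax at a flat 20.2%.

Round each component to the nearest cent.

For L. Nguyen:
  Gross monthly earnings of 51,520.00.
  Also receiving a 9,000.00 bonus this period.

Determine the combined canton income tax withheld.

13,749.82

Canton Income Tax: taxable = 51,520.00
  3,870.00 + 30.63% × (51,520.00 − 25,200.00) = 3,870.00 + 30.63% × 26,320.00 = 11,931.82
Supplemental (20.2% flat on bonus): 20.2% × 9,000.00 = 1,818.00
Total canton income tax: 11,931.82 + 1,818.00 = 13,749.82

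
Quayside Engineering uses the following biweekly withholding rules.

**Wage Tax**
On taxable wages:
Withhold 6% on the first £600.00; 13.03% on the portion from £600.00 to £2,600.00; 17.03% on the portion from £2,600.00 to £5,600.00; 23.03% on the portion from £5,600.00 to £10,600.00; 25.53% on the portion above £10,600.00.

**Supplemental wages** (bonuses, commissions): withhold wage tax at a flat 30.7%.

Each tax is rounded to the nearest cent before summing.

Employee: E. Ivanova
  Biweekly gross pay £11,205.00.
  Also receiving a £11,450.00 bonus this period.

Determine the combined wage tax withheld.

£5,628.61

Wage Tax: taxable = £11,205.00
  £1,959.00 + 25.53% × (£11,205.00 − £10,600.00) = £1,959.00 + 25.53% × £605.00 = £2,113.46
Supplemental (30.7% flat on bonus): 30.7% × £11,450.00 = £3,515.15
Total wage tax: £2,113.46 + £3,515.15 = £5,628.61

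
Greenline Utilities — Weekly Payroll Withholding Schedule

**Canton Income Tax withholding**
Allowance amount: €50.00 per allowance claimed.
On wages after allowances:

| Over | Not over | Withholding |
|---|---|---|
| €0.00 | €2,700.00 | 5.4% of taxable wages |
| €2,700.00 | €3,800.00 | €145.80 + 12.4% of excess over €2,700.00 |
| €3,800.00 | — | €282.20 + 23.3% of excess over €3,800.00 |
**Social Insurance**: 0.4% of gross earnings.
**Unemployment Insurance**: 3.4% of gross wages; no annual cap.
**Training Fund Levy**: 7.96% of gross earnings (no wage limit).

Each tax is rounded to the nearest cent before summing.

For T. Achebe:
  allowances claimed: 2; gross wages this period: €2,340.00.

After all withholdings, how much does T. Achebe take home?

Canton Income Tax: taxable = €2,340.00 − 2×€50.00 = €2,240.00
  5.4% × €2,240.00 = €120.96
Social Insurance: 0.4% × €2,340.00 = €9.36
Unemployment Insurance: 3.4% × €2,340.00 = €79.56
Training Fund Levy: 7.96% × €2,340.00 = €186.26
Total withheld: €120.96 + €9.36 + €79.56 + €186.26 = €396.14
Net pay: €2,340.00 − €396.14 = €1,943.86

€1,943.86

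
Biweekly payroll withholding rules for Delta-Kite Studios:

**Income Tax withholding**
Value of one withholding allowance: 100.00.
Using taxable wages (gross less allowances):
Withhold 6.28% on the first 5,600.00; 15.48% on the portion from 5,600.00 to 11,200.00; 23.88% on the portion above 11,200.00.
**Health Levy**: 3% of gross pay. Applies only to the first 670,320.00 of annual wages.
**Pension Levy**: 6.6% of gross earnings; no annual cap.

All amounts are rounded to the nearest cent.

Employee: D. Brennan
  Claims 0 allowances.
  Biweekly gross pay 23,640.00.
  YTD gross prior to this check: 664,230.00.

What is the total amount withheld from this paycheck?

Income Tax: taxable = 23,640.00
  1,218.56 + 23.88% × (23,640.00 − 11,200.00) = 1,218.56 + 23.88% × 12,440.00 = 4,189.23
Health Levy: cap 670,320.00 − YTD 664,230.00 = 6,090.00 subject; 3% × 6,090.00 = 182.70
Pension Levy: 6.6% × 23,640.00 = 1,560.24
Total: 4,189.23 + 182.70 + 1,560.24 = 5,932.17

5,932.17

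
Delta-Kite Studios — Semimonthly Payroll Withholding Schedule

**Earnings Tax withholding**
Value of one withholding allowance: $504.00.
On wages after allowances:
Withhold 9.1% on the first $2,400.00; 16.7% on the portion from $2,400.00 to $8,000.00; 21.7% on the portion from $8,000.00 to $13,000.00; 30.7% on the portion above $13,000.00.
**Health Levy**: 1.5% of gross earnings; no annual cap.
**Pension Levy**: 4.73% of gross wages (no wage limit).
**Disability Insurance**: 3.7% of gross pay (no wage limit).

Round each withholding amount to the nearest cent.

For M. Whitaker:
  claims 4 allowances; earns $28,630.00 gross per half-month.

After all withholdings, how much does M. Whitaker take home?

$19,368.94

Earnings Tax: taxable = $28,630.00 − 4×$504.00 = $26,614.00
  $2,238.60 + 30.7% × ($26,614.00 − $13,000.00) = $2,238.60 + 30.7% × $13,614.00 = $6,418.10
Health Levy: 1.5% × $28,630.00 = $429.45
Pension Levy: 4.73% × $28,630.00 = $1,354.20
Disability Insurance: 3.7% × $28,630.00 = $1,059.31
Total withheld: $6,418.10 + $429.45 + $1,354.20 + $1,059.31 = $9,261.06
Net pay: $28,630.00 − $9,261.06 = $19,368.94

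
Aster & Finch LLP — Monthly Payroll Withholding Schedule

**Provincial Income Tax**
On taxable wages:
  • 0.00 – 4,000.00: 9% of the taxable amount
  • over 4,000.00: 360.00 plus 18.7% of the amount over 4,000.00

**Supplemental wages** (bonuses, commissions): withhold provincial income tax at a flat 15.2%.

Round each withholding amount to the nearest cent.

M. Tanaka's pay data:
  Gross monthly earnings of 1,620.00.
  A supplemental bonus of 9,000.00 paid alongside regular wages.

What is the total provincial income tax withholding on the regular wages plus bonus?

1,513.80

Provincial Income Tax: taxable = 1,620.00
  9% × 1,620.00 = 145.80
Supplemental (15.2% flat on bonus): 15.2% × 9,000.00 = 1,368.00
Total provincial income tax: 145.80 + 1,368.00 = 1,513.80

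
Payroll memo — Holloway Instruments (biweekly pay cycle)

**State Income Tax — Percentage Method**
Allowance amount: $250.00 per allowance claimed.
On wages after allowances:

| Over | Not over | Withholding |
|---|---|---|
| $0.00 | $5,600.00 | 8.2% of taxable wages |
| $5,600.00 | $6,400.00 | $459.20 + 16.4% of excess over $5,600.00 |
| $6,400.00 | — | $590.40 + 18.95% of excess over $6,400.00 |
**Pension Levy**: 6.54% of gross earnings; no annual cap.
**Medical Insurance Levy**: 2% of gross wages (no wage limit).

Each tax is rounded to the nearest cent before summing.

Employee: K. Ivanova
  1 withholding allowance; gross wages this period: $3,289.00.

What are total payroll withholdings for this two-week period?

$530.08

State Income Tax: taxable = $3,289.00 − 1×$250.00 = $3,039.00
  8.2% × $3,039.00 = $249.20
Pension Levy: 6.54% × $3,289.00 = $215.10
Medical Insurance Levy: 2% × $3,289.00 = $65.78
Total: $249.20 + $215.10 + $65.78 = $530.08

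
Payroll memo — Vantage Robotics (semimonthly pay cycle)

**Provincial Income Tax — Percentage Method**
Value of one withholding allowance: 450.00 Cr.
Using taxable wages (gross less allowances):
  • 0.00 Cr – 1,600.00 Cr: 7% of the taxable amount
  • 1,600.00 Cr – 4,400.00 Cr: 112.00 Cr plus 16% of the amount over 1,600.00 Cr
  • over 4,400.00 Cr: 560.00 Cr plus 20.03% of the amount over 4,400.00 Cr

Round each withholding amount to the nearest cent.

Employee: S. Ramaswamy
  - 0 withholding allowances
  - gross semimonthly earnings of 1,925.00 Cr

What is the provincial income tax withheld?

Provincial Income Tax: taxable = 1,925.00 Cr
  112.00 Cr + 16% × (1,925.00 Cr − 1,600.00 Cr) = 112.00 Cr + 16% × 325.00 Cr = 164.00 Cr

164.00 Cr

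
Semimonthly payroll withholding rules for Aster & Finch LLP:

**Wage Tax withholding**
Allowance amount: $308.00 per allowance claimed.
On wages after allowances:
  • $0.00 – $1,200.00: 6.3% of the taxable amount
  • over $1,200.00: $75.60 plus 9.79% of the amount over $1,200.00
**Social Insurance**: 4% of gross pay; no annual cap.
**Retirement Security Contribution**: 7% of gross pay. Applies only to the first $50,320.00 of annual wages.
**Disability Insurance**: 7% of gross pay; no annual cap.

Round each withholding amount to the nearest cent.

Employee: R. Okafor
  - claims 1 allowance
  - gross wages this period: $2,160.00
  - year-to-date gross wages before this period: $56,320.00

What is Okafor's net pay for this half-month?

Wage Tax: taxable = $2,160.00 − 1×$308.00 = $1,852.00
  $75.60 + 9.79% × ($1,852.00 − $1,200.00) = $75.60 + 9.79% × $652.00 = $139.43
Social Insurance: 4% × $2,160.00 = $86.40
Retirement Security Contribution: YTD $56,320.00 ≥ cap $50,320.00 → $0.00
Disability Insurance: 7% × $2,160.00 = $151.20
Total withheld: $139.43 + $86.40 + $0.00 + $151.20 = $377.03
Net pay: $2,160.00 − $377.03 = $1,782.97

$1,782.97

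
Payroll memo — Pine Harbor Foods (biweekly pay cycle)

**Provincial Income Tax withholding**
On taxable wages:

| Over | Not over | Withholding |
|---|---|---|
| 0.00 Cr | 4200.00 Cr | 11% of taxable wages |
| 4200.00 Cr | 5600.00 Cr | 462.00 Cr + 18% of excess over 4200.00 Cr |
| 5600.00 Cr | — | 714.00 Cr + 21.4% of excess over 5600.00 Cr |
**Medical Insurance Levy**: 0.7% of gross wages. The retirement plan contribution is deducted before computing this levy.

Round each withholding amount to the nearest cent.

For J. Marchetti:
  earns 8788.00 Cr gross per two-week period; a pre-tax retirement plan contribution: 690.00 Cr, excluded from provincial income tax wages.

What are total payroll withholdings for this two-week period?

Provincial Income Tax: taxable = 8788.00 Cr − 690.00 Cr = 8098.00 Cr
  714.00 Cr + 21.4% × (8098.00 Cr − 5600.00 Cr) = 714.00 Cr + 21.4% × 2498.00 Cr = 1248.57 Cr
Medical Insurance Levy: 0.7% × 8098.00 Cr = 56.69 Cr
Total: 1248.57 Cr + 56.69 Cr = 1305.26 Cr

1305.26 Cr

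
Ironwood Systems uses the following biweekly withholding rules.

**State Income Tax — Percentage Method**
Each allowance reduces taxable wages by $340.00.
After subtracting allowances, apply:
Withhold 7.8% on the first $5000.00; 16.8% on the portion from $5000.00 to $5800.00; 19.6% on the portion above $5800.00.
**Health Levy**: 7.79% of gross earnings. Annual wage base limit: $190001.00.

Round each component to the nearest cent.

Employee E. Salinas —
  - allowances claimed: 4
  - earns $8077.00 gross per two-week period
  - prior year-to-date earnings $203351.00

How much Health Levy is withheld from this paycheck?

$0.00

Health Levy: YTD $203351.00 ≥ cap $190001.00 → $0.00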